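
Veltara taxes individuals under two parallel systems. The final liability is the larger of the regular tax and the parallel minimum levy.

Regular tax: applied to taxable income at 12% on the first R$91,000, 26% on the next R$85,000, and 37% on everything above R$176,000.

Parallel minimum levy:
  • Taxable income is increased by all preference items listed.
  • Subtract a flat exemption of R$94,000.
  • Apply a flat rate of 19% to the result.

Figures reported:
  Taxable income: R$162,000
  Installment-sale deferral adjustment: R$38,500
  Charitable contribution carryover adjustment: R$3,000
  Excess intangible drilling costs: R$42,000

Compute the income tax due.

Regular tax:
  R$91,000 × 12% = R$10,920
  R$71,000 × 26% = R$18,460
  → R$29,380

Parallel minimum levy:
  Adjusted income: R$162,000 + R$38,500 + R$3,000 + R$42,000 = R$245,500
  Less exemption R$94,000 → base R$151,500
  R$151,500 × 19% = R$28,785

R$29,380 > R$28,785, so the regular tax governs.

R$29,380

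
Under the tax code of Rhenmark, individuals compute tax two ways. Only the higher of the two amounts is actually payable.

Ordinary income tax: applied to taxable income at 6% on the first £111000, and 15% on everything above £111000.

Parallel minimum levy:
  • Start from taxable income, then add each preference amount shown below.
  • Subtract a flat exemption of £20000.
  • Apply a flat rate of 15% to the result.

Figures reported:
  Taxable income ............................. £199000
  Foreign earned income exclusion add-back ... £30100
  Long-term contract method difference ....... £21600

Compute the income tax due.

£34605

Ordinary income tax:
  £111000 × 6% = £6660
  £88000 × 15% = £13200
  → £19860

Parallel minimum levy:
  Adjusted income: £199000 + £30100 + £21600 = £250700
  Less exemption £20000 → base £230700
  £230700 × 15% = £34605

£34605 > £19860, so the parallel minimum levy is the binding amount.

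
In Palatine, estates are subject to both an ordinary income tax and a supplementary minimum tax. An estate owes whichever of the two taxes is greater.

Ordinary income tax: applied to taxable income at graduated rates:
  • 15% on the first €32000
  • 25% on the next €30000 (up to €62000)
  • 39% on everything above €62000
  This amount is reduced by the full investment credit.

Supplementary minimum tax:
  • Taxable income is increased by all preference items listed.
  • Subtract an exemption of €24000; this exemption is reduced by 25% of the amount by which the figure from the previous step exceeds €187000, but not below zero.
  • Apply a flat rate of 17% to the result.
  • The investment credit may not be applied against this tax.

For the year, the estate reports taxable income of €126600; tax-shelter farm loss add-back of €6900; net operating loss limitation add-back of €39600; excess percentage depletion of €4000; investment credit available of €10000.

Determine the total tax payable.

Ordinary income tax:
  €32000 × 15% = €4800
  €30000 × 25% = €7500
  €64600 × 39% = €25194
  → €37494
  Less investment credit €10000 → €27494

Supplementary minimum tax:
  Adjusted income: €126600 + €6900 + €39600 + €4000 = €177100
  Exemption: €177100 ≤ €187000, so full €24000 applies
  Base: €177100 − €24000 = €153100
  €153100 × 17% = €26027

€27494 > €26027, so the ordinary income tax governs.

€27494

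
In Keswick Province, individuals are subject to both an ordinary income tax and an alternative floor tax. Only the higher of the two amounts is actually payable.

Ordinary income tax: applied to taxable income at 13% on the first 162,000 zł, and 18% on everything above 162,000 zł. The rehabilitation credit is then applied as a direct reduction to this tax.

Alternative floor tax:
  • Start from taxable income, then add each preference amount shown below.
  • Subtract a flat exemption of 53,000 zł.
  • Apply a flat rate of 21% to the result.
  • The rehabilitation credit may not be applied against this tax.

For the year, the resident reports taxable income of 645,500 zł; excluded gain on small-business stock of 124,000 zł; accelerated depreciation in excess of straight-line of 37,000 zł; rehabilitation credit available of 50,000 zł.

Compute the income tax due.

Alternative floor tax:
  Adjusted income: 645,500 zł + 124,000 zł + 37,000 zł = 806,500 zł
  Less exemption 53,000 zł → base 753,500 zł
  753,500 zł × 21% = 158,235 zł

Ordinary income tax:
  162,000 zł × 13% = 21,060 zł
  483,500 zł × 18% = 87,030 zł
  → 108,090 zł
  Less rehabilitation credit 50,000 zł → 58,090 zł

158,235 zł > 58,090 zł, so the alternative floor tax is the binding amount.

158,235 zł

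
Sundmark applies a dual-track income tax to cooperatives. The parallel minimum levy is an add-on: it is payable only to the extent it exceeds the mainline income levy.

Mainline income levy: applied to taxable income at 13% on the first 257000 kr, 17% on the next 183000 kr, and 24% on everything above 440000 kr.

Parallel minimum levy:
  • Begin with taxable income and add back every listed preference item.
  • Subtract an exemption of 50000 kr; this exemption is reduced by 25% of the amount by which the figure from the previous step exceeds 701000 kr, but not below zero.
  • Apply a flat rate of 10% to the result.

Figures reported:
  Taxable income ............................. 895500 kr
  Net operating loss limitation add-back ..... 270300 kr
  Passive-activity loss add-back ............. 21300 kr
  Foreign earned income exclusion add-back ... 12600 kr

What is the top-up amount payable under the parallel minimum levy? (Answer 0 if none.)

Parallel minimum levy:
  Adjusted income: 895500 kr + 270300 kr + 21300 kr + 12600 kr = 1199700 kr
  Exemption: 25% × (1199700 kr − 701000 kr) = 124675 kr ≥ 50000 kr, so the exemption is fully phased out
  Base: 1199700 kr − 0 kr = 1199700 kr
  1199700 kr × 10% = 119970 kr

Mainline income levy:
  257000 kr × 13% = 33410 kr
  183000 kr × 17% = 31110 kr
  455500 kr × 24% = 109320 kr
  → 173840 kr

119970 kr ≤ 173840 kr, so no add-on is due.

0 kr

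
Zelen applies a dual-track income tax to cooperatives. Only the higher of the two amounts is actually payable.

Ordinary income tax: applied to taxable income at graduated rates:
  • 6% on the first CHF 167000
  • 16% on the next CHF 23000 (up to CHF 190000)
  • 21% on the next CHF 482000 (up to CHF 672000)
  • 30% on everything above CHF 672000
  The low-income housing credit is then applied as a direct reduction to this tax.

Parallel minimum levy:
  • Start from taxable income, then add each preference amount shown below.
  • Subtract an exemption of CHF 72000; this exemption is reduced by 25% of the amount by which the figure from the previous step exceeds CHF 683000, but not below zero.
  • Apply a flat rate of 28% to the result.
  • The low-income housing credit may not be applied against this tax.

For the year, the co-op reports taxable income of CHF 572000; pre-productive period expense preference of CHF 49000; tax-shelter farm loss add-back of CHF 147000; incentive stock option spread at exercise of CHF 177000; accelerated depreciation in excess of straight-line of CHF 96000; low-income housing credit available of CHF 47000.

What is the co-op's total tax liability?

CHF 291480

Parallel minimum levy:
  Adjusted income: CHF 572000 + CHF 49000 + CHF 147000 + CHF 177000 + CHF 96000 = CHF 1041000
  Exemption: 25% × (CHF 1041000 − CHF 683000) = CHF 89500 ≥ CHF 72000, so the exemption is fully phased out
  Base: CHF 1041000 − CHF 0 = CHF 1041000
  CHF 1041000 × 28% = CHF 291480

Ordinary income tax:
  CHF 167000 × 6% = CHF 10020
  CHF 23000 × 16% = CHF 3680
  CHF 382000 × 21% = CHF 80220
  → CHF 93920
  Less low-income housing credit CHF 47000 → CHF 46920

CHF 291480 > CHF 46920, so the parallel minimum levy is the binding amount.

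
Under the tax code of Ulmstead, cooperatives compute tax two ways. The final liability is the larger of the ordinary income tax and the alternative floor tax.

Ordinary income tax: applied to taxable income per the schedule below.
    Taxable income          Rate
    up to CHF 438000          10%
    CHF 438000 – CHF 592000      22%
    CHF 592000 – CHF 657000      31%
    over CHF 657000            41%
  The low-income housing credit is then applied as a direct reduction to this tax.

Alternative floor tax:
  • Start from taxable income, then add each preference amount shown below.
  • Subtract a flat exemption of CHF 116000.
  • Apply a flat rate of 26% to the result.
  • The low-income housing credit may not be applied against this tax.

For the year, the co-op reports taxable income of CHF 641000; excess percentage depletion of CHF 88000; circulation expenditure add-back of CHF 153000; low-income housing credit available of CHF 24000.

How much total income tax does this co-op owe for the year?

Alternative floor tax:
  Adjusted income: CHF 641000 + CHF 88000 + CHF 153000 = CHF 882000
  Less exemption CHF 116000 → base CHF 766000
  CHF 766000 × 26% = CHF 199160

Ordinary income tax:
  CHF 438000 × 10% = CHF 43800
  CHF 154000 × 22% = CHF 33880
  CHF 49000 × 31% = CHF 15190
  → CHF 92870
  Less low-income housing credit CHF 24000 → CHF 68870

CHF 199160 > CHF 68870, so the alternative floor tax is the binding amount.

CHF 199160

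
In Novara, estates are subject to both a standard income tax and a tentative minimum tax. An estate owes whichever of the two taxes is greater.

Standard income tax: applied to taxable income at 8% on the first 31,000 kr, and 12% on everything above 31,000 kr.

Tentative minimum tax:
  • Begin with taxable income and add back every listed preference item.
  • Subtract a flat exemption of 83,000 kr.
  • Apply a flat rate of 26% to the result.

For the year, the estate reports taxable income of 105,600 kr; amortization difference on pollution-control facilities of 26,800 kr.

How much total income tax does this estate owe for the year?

Tentative minimum tax:
  Adjusted income: 105,600 kr + 26,800 kr = 132,400 kr
  Less exemption 83,000 kr → base 49,400 kr
  49,400 kr × 26% = 12,844 kr

Standard income tax:
  31,000 kr × 8% = 2,480 kr
  74,600 kr × 12% = 8,952 kr
  → 11,432 kr

12,844 kr > 11,432 kr, so the tentative minimum tax is the binding amount.

12,844 kr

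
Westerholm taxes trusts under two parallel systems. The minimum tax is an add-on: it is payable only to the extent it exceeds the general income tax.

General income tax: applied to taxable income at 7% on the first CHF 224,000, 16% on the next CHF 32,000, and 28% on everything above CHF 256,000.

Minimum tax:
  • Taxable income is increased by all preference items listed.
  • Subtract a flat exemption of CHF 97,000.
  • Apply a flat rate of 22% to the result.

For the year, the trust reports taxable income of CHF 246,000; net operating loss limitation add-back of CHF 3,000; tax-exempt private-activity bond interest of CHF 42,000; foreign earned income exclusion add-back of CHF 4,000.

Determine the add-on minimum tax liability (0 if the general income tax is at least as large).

CHF 24,360

General income tax:
  CHF 224,000 × 7% = CHF 15,680
  CHF 22,000 × 16% = CHF 3,520
  → CHF 19,200

Minimum tax:
  Adjusted income: CHF 246,000 + CHF 3,000 + CHF 42,000 + CHF 4,000 = CHF 295,000
  Less exemption CHF 97,000 → base CHF 198,000
  CHF 198,000 × 22% = CHF 43,560

Excess of minimum tax over general income tax: CHF 43,560 − CHF 19,200 = CHF 24,360.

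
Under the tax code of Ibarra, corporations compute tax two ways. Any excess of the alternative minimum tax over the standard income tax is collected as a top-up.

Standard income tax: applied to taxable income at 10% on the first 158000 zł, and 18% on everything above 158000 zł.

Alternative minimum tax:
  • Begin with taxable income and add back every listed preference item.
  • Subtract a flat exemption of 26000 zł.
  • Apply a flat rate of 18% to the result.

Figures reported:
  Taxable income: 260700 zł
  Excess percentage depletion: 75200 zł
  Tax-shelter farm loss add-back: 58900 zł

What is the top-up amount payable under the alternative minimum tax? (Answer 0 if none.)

32098 zł

Alternative minimum tax:
  Adjusted income: 260700 zł + 75200 zł + 58900 zł = 394800 zł
  Less exemption 26000 zł → base 368800 zł
  368800 zł × 18% = 66384 zł

Standard income tax:
  158000 zł × 10% = 15800 zł
  102700 zł × 18% = 18486 zł
  → 34286 zł

Excess of alternative minimum tax over standard income tax: 66384 zł − 34286 zł = 32098 zł.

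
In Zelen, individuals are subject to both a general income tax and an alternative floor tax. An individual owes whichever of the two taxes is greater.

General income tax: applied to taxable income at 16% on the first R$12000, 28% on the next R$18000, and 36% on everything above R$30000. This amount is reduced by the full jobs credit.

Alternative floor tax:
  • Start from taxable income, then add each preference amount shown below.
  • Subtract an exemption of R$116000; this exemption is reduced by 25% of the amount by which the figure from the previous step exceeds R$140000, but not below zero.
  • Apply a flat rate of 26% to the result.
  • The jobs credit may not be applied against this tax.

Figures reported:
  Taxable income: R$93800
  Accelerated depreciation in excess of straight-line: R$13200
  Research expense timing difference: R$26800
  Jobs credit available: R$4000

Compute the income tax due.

Alternative floor tax:
  Adjusted income: R$93800 + R$13200 + R$26800 = R$133800
  Exemption: R$133800 ≤ R$140000, so full R$116000 applies
  Base: R$133800 − R$116000 = R$17800
  R$17800 × 26% = R$4628

General income tax:
  R$12000 × 16% = R$1920
  R$18000 × 28% = R$5040
  R$63800 × 36% = R$22968
  → R$29928
  Less jobs credit R$4000 → R$25928

R$25928 > R$4628, so the general income tax governs.

R$25928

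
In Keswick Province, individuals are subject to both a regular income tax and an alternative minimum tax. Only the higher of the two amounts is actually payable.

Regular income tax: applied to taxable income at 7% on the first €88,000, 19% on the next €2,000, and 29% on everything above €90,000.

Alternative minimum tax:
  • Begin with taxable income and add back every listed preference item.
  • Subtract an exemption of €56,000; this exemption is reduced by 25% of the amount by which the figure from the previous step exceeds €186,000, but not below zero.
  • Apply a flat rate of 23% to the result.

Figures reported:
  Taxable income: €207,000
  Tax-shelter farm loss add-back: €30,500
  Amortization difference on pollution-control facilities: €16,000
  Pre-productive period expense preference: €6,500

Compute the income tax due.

€51,175

Regular income tax:
  €88,000 × 7% = €6,160
  €2,000 × 19% = €380
  €117,000 × 29% = €33,930
  → €40,470

Alternative minimum tax:
  Adjusted income: €207,000 + €30,500 + €16,000 + €6,500 = €260,000
  Exemption: €56,000 − 25% × (€260,000 − €186,000) = €56,000 − €18,500 = €37,500
  Base: €260,000 − €37,500 = €222,500
  €222,500 × 23% = €51,175

€51,175 > €40,470, so the alternative minimum tax is the binding amount.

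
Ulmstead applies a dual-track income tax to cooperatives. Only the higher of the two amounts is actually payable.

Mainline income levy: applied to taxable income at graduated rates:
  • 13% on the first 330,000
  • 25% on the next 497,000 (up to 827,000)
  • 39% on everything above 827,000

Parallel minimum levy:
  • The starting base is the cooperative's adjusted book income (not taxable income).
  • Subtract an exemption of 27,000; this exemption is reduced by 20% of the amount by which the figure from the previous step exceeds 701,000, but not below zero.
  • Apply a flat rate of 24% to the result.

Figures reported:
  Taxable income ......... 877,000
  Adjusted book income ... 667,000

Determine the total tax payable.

186,650

Mainline income levy:
  330,000 × 13% = 42,900
  497,000 × 25% = 124,250
  50,000 × 39% = 19,500
  → 186,650

Parallel minimum levy:
  Base (adjusted book income): 667,000
  Exemption: 667,000 ≤ 701,000, so full 27,000 applies
  Base: 667,000 − 27,000 = 640,000
  640,000 × 24% = 153,600

186,650 > 153,600, so the mainline income levy governs.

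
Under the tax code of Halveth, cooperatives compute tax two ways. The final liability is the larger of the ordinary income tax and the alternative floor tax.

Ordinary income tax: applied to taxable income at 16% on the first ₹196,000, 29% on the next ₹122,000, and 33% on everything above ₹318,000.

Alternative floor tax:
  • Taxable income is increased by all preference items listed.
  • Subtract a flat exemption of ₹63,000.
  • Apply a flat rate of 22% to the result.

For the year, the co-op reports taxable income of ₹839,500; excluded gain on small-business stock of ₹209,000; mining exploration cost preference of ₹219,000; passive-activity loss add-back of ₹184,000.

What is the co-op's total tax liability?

₹305,470

Alternative floor tax:
  Adjusted income: ₹839,500 + ₹209,000 + ₹219,000 + ₹184,000 = ₹1,451,500
  Less exemption ₹63,000 → base ₹1,388,500
  ₹1,388,500 × 22% = ₹305,470

Ordinary income tax:
  ₹196,000 × 16% = ₹31,360
  ₹122,000 × 29% = ₹35,380
  ₹521,500 × 33% = ₹172,095
  → ₹238,835

₹305,470 > ₹238,835, so the alternative floor tax is the binding amount.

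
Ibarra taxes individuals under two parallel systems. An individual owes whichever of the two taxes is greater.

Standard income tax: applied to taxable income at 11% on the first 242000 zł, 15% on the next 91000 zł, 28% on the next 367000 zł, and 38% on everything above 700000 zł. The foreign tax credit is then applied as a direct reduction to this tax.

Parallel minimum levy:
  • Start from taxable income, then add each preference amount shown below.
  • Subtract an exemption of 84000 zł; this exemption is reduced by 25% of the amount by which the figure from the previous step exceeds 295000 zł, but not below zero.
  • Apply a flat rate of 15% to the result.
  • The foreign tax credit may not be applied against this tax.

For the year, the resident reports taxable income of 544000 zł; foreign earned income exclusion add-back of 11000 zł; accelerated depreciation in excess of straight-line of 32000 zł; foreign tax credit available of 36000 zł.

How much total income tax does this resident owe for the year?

Standard income tax:
  242000 zł × 11% = 26620 zł
  91000 zł × 15% = 13650 zł
  211000 zł × 28% = 59080 zł
  → 99350 zł
  Less foreign tax credit 36000 zł → 63350 zł

Parallel minimum levy:
  Adjusted income: 544000 zł + 11000 zł + 32000 zł = 587000 zł
  Exemption: 84000 zł − 25% × (587000 zł − 295000 zł) = 84000 zł − 73000 zł = 11000 zł
  Base: 587000 zł − 11000 zł = 576000 zł
  576000 zł × 15% = 86400 zł

86400 zł > 63350 zł, so the parallel minimum levy is the binding amount.

86400 zł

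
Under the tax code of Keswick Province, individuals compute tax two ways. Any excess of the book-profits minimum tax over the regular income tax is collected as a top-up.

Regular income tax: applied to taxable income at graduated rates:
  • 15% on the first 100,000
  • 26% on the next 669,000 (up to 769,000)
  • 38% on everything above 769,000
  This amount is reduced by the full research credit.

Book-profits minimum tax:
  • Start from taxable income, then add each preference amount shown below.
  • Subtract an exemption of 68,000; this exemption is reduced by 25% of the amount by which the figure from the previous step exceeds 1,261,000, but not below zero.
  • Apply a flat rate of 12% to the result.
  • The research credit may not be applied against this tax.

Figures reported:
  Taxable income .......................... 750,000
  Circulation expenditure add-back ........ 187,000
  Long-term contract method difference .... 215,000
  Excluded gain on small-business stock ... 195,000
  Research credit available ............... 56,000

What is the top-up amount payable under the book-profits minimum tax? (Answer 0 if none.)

28,060

Regular income tax:
  100,000 × 15% = 15,000
  650,000 × 26% = 169,000
  → 184,000
  Less research credit 56,000 → 128,000

Book-profits minimum tax:
  Adjusted income: 750,000 + 187,000 + 215,000 + 195,000 = 1,347,000
  Exemption: 68,000 − 25% × (1,347,000 − 1,261,000) = 68,000 − 21,500 = 46,500
  Base: 1,347,000 − 46,500 = 1,300,500
  1,300,500 × 12% = 156,060

Excess of book-profits minimum tax over regular income tax: 156,060 − 128,000 = 28,060.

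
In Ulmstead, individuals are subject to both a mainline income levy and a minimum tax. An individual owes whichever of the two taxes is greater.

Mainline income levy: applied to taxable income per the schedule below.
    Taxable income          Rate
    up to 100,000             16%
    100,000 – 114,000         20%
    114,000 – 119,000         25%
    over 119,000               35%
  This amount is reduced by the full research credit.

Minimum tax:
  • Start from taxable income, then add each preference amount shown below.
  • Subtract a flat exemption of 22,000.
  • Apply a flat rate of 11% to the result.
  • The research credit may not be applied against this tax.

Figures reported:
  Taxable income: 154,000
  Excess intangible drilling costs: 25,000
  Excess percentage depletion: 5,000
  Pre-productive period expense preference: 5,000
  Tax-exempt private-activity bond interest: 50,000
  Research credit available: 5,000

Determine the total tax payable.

Minimum tax:
  Adjusted income: 154,000 + 25,000 + 5,000 + 5,000 + 50,000 = 239,000
  Less exemption 22,000 → base 217,000
  217,000 × 11% = 23,870

Mainline income levy:
  100,000 × 16% = 16,000
  14,000 × 20% = 2,800
  5,000 × 25% = 1,250
  35,000 × 35% = 12,250
  → 32,300
  Less research credit 5,000 → 27,300

27,300 > 23,870, so the mainline income levy governs.

27,300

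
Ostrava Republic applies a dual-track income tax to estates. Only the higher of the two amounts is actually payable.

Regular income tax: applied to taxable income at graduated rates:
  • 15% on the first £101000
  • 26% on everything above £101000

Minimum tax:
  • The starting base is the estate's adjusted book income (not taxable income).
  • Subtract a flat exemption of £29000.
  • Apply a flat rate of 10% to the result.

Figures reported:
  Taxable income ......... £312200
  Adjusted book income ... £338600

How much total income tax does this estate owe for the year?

Regular income tax:
  £101000 × 15% = £15150
  £211200 × 26% = £54912
  → £70062

Minimum tax:
  Base (adjusted book income): £338600
  Less exemption £29000 → base £309600
  £309600 × 10% = £30960

£70062 > £30960, so the regular income tax governs.

£70062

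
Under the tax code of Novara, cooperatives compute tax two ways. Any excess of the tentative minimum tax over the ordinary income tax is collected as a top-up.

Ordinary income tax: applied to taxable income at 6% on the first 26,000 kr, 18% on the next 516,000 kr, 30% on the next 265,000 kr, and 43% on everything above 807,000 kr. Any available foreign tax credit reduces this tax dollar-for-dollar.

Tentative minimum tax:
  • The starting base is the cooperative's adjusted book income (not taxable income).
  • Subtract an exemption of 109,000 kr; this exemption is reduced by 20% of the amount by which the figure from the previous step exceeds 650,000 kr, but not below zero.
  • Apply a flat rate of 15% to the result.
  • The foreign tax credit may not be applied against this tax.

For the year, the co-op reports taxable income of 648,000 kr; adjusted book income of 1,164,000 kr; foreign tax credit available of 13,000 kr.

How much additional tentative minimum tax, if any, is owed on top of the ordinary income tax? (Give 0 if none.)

Ordinary income tax:
  26,000 kr × 6% = 1,560 kr
  516,000 kr × 18% = 92,880 kr
  106,000 kr × 30% = 31,800 kr
  → 126,240 kr
  Less foreign tax credit 13,000 kr → 113,240 kr

Tentative minimum tax:
  Base (adjusted book income): 1,164,000 kr
  Exemption: 109,000 kr − 20% × (1,164,000 kr − 650,000 kr) = 109,000 kr − 102,800 kr = 6,200 kr
  Base: 1,164,000 kr − 6,200 kr = 1,157,800 kr
  1,157,800 kr × 15% = 173,670 kr

Excess of tentative minimum tax over ordinary income tax: 173,670 kr − 113,240 kr = 60,430 kr.

60,430 kr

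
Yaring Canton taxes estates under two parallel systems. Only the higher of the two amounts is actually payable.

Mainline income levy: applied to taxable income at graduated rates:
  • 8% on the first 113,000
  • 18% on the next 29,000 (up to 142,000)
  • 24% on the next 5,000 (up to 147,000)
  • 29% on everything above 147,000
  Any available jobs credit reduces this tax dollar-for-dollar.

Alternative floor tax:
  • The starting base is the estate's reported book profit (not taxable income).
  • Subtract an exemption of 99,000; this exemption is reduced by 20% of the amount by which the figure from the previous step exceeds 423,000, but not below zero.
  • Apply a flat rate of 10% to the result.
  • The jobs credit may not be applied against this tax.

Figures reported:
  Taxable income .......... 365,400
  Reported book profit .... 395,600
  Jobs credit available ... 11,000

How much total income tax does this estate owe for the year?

Mainline income levy:
  113,000 × 8% = 9,040
  29,000 × 18% = 5,220
  5,000 × 24% = 1,200
  218,400 × 29% = 63,336
  → 78,796
  Less jobs credit 11,000 → 67,796

Alternative floor tax:
  Base (reported book profit): 395,600
  Exemption: 395,600 ≤ 423,000, so full 99,000 applies
  Base: 395,600 − 99,000 = 296,600
  296,600 × 10% = 29,660

67,796 > 29,660, so the mainline income levy governs.

67,796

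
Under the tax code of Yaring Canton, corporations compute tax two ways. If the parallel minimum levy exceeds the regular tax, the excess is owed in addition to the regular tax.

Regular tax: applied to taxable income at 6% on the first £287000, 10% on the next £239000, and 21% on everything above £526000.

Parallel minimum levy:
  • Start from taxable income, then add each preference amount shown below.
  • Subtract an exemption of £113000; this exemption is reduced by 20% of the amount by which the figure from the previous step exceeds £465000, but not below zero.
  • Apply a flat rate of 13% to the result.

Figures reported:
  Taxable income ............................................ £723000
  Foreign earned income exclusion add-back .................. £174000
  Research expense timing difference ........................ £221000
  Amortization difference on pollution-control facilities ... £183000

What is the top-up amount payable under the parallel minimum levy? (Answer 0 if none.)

£86640

Parallel minimum levy:
  Adjusted income: £723000 + £174000 + £221000 + £183000 = £1301000
  Exemption: 20% × (£1301000 − £465000) = £167200 ≥ £113000, so the exemption is fully phased out
  Base: £1301000 − £0 = £1301000
  £1301000 × 13% = £169130

Regular tax:
  £287000 × 6% = £17220
  £239000 × 10% = £23900
  £197000 × 21% = £41370
  → £82490

Excess of parallel minimum levy over regular tax: £169130 − £82490 = £86640.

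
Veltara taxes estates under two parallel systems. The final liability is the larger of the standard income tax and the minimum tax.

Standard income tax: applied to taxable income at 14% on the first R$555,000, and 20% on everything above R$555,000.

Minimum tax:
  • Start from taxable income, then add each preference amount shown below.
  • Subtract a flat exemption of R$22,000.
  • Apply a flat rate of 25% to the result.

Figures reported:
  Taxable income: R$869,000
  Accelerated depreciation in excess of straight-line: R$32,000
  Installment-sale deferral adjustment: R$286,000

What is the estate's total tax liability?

R$291,250

Standard income tax:
  R$555,000 × 14% = R$77,700
  R$314,000 × 20% = R$62,800
  → R$140,500

Minimum tax:
  Adjusted income: R$869,000 + R$32,000 + R$286,000 = R$1,187,000
  Less exemption R$22,000 → base R$1,165,000
  R$1,165,000 × 25% = R$291,250

R$291,250 > R$140,500, so the minimum tax is the binding amount.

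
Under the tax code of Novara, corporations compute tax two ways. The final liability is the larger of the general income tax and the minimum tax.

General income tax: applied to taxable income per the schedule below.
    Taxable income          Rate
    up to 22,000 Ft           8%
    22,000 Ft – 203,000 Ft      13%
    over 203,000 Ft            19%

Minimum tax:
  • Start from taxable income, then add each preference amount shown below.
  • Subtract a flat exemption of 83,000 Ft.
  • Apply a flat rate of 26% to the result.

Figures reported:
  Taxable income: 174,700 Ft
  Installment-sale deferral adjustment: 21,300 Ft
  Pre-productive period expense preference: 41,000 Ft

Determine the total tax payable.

General income tax:
  22,000 Ft × 8% = 1,760 Ft
  152,700 Ft × 13% = 19,851 Ft
  → 21,611 Ft

Minimum tax:
  Adjusted income: 174,700 Ft + 21,300 Ft + 41,000 Ft = 237,000 Ft
  Less exemption 83,000 Ft → base 154,000 Ft
  154,000 Ft × 26% = 40,040 Ft

40,040 Ft > 21,611 Ft, so the minimum tax is the binding amount.

40,040 Ft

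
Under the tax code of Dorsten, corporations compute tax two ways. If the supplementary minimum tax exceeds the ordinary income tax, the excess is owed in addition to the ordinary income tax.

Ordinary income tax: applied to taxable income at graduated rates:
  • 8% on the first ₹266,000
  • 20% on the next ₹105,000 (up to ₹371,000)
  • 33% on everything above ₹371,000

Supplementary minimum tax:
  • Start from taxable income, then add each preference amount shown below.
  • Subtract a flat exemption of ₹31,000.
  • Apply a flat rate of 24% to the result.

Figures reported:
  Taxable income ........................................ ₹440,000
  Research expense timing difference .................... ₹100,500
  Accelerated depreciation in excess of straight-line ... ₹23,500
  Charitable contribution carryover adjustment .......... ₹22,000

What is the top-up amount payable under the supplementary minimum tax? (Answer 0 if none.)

Ordinary income tax:
  ₹266,000 × 8% = ₹21,280
  ₹105,000 × 20% = ₹21,000
  ₹69,000 × 33% = ₹22,770
  → ₹65,050

Supplementary minimum tax:
  Adjusted income: ₹440,000 + ₹100,500 + ₹23,500 + ₹22,000 = ₹586,000
  Less exemption ₹31,000 → base ₹555,000
  ₹555,000 × 24% = ₹133,200

Excess of supplementary minimum tax over ordinary income tax: ₹133,200 − ₹65,050 = ₹68,150.

₹68,150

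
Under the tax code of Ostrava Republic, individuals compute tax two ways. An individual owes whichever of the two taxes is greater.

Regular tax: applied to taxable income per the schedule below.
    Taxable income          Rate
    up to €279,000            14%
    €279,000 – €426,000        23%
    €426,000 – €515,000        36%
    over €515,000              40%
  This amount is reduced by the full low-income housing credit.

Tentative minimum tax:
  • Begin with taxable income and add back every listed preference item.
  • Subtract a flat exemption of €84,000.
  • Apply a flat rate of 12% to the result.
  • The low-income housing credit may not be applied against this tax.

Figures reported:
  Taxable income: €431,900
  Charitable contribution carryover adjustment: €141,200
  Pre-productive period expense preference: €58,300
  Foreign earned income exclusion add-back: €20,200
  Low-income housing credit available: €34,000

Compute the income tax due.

€68,112

Regular tax:
  €279,000 × 14% = €39,060
  €147,000 × 23% = €33,810
  €5,900 × 36% = €2,124
  → €74,994
  Less low-income housing credit €34,000 → €40,994

Tentative minimum tax:
  Adjusted income: €431,900 + €141,200 + €58,300 + €20,200 = €651,600
  Less exemption €84,000 → base €567,600
  €567,600 × 12% = €68,112

€68,112 > €40,994, so the tentative minimum tax is the binding amount.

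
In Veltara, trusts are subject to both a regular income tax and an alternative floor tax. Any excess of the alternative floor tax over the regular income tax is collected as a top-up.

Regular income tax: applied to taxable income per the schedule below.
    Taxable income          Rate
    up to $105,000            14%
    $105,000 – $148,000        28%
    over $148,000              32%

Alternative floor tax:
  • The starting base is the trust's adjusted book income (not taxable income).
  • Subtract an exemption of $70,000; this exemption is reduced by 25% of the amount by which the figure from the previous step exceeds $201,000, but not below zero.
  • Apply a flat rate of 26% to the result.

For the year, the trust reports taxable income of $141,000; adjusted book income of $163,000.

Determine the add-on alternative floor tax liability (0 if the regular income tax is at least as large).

$0

Alternative floor tax:
  Base (adjusted book income): $163,000
  Exemption: $163,000 ≤ $201,000, so full $70,000 applies
  Base: $163,000 − $70,000 = $93,000
  $93,000 × 26% = $24,180

Regular income tax:
  $105,000 × 14% = $14,700
  $36,000 × 28% = $10,080
  → $24,780

$24,180 ≤ $24,780, so no add-on is due.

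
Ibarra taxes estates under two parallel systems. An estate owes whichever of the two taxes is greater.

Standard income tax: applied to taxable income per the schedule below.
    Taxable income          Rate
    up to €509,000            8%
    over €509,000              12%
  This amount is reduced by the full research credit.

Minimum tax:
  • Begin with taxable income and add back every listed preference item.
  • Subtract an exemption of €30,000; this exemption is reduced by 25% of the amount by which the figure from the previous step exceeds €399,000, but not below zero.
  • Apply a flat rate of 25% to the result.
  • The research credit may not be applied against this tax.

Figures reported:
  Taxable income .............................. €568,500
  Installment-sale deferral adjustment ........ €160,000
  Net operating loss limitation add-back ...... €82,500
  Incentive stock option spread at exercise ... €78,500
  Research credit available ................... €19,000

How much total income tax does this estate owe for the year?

€222,375

Standard income tax:
  €509,000 × 8% = €40,720
  €59,500 × 12% = €7,140
  → €47,860
  Less research credit €19,000 → €28,860

Minimum tax:
  Adjusted income: €568,500 + €160,000 + €82,500 + €78,500 = €889,500
  Exemption: 25% × (€889,500 − €399,000) = €122,625 ≥ €30,000, so the exemption is fully phased out
  Base: €889,500 − €0 = €889,500
  €889,500 × 25% = €222,375

€222,375 > €28,860, so the minimum tax is the binding amount.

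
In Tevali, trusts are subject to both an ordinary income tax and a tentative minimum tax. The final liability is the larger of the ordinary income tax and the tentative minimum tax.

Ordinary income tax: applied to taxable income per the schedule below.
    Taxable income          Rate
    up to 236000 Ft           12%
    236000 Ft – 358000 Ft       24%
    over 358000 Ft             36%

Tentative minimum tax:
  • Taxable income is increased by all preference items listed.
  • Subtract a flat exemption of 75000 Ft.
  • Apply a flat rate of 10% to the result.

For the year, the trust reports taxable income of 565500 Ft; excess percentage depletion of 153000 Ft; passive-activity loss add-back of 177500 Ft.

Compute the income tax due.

132300 Ft

Tentative minimum tax:
  Adjusted income: 565500 Ft + 153000 Ft + 177500 Ft = 896000 Ft
  Less exemption 75000 Ft → base 821000 Ft
  821000 Ft × 10% = 82100 Ft

Ordinary income tax:
  236000 Ft × 12% = 28320 Ft
  122000 Ft × 24% = 29280 Ft
  207500 Ft × 36% = 74700 Ft
  → 132300 Ft

132300 Ft > 82100 Ft, so the ordinary income tax governs.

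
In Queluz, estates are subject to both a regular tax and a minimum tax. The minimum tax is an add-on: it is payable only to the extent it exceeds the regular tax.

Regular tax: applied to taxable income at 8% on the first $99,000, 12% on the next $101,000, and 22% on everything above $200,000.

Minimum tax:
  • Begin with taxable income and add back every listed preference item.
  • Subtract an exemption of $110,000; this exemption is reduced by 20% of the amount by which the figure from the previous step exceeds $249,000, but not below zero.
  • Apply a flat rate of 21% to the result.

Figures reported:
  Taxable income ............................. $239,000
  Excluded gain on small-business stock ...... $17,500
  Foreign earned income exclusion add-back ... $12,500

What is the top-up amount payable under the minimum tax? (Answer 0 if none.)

$5,610

Regular tax:
  $99,000 × 8% = $7,920
  $101,000 × 12% = $12,120
  $39,000 × 22% = $8,580
  → $28,620

Minimum tax:
  Adjusted income: $239,000 + $17,500 + $12,500 = $269,000
  Exemption: $110,000 − 20% × ($269,000 − $249,000) = $110,000 − $4,000 = $106,000
  Base: $269,000 − $106,000 = $163,000
  $163,000 × 21% = $34,230

Excess of minimum tax over regular tax: $34,230 − $28,620 = $5,610.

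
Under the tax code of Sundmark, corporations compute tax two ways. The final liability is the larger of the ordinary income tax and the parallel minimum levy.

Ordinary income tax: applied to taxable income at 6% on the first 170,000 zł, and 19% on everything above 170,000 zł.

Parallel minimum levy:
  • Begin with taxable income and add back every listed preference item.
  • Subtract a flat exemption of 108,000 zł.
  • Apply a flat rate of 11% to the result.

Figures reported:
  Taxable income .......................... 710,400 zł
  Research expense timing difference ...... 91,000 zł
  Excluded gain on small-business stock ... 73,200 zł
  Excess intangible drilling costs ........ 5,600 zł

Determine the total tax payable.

Ordinary income tax:
  170,000 zł × 6% = 10,200 zł
  540,400 zł × 19% = 102,676 zł
  → 112,876 zł

Parallel minimum levy:
  Adjusted income: 710,400 zł + 91,000 zł + 73,200 zł + 5,600 zł = 880,200 zł
  Less exemption 108,000 zł → base 772,200 zł
  772,200 zł × 11% = 84,942 zł

112,876 zł > 84,942 zł, so the ordinary income tax governs.

112,876 zł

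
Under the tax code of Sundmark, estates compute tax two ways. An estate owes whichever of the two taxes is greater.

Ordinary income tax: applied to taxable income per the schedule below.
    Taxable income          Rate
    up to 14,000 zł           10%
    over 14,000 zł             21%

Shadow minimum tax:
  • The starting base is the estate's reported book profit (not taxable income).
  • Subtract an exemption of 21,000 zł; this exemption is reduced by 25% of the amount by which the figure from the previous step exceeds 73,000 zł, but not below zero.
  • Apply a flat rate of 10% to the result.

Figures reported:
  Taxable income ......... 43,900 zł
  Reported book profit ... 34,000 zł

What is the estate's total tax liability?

7,679 zł

Shadow minimum tax:
  Base (reported book profit): 34,000 zł
  Exemption: 34,000 zł ≤ 73,000 zł, so full 21,000 zł applies
  Base: 34,000 zł − 21,000 zł = 13,000 zł
  13,000 zł × 10% = 1,300 zł

Ordinary income tax:
  14,000 zł × 10% = 1,400 zł
  29,900 zł × 21% = 6,279 zł
  → 7,679 zł

7,679 zł > 1,300 zł, so the ordinary income tax governs.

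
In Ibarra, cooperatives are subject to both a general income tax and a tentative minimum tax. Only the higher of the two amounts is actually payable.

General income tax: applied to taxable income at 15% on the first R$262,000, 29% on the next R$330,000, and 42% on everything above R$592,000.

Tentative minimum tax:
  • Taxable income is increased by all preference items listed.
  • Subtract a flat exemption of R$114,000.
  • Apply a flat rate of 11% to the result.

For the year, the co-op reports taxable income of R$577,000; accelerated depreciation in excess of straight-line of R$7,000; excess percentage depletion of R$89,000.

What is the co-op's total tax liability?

R$130,650

Tentative minimum tax:
  Adjusted income: R$577,000 + R$7,000 + R$89,000 = R$673,000
  Less exemption R$114,000 → base R$559,000
  R$559,000 × 11% = R$61,490

General income tax:
  R$262,000 × 15% = R$39,300
  R$315,000 × 29% = R$91,350
  → R$130,650

R$130,650 > R$61,490, so the general income tax governs.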